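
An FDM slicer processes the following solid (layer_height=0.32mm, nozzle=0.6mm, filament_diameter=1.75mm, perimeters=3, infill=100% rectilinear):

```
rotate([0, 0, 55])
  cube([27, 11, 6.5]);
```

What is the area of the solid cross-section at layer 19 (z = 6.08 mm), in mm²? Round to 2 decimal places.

At z = 6.08 mm: the 27×11 cube contributes its full rectangle (area 297.00 mm²); (rotated 55° about Z; rotation is an isometry so areas/perimeters/island counts are preserved). Overall, the cross-section is a single solid region. Net area = 297.00 mm².

297.00 mm²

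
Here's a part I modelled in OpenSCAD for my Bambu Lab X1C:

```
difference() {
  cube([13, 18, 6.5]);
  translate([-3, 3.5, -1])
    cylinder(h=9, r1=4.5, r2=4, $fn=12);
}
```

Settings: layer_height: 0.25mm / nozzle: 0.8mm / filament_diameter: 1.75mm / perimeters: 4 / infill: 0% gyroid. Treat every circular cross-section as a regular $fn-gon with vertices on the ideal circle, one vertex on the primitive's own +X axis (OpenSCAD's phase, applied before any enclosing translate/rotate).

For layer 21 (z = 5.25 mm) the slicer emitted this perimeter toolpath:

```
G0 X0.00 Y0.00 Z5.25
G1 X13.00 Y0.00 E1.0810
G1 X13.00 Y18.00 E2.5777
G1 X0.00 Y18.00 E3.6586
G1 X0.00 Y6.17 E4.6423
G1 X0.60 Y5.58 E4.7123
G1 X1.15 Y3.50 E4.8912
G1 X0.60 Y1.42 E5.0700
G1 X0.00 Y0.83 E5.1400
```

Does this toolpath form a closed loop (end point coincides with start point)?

Start point (G0): (0.00, 0.00). End point (last G1): the path does not return to the start — open.

no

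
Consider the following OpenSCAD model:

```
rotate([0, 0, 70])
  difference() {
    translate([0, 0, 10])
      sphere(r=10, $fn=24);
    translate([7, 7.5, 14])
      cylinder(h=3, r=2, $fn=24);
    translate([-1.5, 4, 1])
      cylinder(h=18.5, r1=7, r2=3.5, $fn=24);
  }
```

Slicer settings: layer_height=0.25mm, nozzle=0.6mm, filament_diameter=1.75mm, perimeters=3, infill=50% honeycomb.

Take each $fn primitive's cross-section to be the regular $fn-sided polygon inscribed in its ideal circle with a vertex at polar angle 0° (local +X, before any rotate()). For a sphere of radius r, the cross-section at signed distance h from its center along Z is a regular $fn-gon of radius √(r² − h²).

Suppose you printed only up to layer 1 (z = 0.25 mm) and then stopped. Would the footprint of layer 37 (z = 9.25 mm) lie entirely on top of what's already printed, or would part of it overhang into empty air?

Compare the two slices. At z = 0.25: the r=10 sphere contributes a regular 24-gon of circumradius √(10²−9.75²) = 2.222 (area = (24/2)·2.222²·sin(360°/24) = 15.34 mm²); the cylinder at (7, 7.5) is absent (z outside [14, 17]); the cone at (-1.5, 4) is absent (z outside [1, 19.5]); Taking the first minus the rest: none of the subtracted shapes is present at this height, so the r=10 sphere is unchanged — area = 15.34 mm²; (whole slice rotated 70° about Z — lengths, areas and connectivity unchanged). At z = 9.25: the r=10 sphere contributes a regular 24-gon of circumradius √(10²−0.75²) = 9.972 (area = (24/2)·9.972²·sin(360°/24) = 308.84 mm²); the cylinder at (7, 7.5) is absent (z outside [14, 17]); the cone at (-1.5, 4): at t=0.446 of its height the radius interpolates to r₁+(r₂−r₁)t = 5.439, giving a regular 24-gon of that circumradius (area = (24/2)·5.439²·sin(360°/24) = 91.89 mm²); Subtracting the remaining from the first: starting from the r=10 sphere (308.84 mm²), the cone at (-1.5, 4) lies wholly inside it (removes its full 91.89 mm² and its 34.08 mm outline becomes a hole wall) — area = 216.95 mm²; (whole slice rotated 70° about Z — lengths, areas and connectivity unchanged). Checking containment: at z = 9.25 the cross-section extends beyond the z = 0.25 cross-section by about 213.57 mm².

part overhangs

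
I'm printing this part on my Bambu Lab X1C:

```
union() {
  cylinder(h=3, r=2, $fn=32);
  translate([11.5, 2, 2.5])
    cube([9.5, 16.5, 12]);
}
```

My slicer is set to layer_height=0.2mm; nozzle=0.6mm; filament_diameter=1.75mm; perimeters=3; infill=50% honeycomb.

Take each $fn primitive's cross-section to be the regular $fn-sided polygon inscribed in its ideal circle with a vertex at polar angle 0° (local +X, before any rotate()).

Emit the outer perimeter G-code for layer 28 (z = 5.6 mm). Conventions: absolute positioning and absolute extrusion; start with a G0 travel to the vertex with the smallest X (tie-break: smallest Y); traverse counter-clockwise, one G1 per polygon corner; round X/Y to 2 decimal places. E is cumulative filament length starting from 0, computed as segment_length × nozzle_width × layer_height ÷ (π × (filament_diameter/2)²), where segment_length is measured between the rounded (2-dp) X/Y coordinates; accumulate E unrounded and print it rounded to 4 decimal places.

G0 X11.50 Y2.00 Z5.60
G1 X21.00 Y2.00 E0.4740
G1 X21.00 Y18.50 E1.2971
G1 X11.50 Y18.50 E1.7711
G1 X11.50 Y2.00 E2.5943

At z = 5.6 mm: the cylinder is not intersected at this z (z outside [0, 3]); the cube at (11.5, 2) (footprint 9.5×16.5) is included at this height; Combining (union): only the 9.5×16.5 cube at (11.5, 2) is present, so the union is just that shape — 1 connected region. The outline is a single polygon with 4 vertices. Extrusion per mm of travel: 0.6 × 0.2 / (π × 0.875²) = 0.049890. Accumulating E over each segment gives final E = 2.5943.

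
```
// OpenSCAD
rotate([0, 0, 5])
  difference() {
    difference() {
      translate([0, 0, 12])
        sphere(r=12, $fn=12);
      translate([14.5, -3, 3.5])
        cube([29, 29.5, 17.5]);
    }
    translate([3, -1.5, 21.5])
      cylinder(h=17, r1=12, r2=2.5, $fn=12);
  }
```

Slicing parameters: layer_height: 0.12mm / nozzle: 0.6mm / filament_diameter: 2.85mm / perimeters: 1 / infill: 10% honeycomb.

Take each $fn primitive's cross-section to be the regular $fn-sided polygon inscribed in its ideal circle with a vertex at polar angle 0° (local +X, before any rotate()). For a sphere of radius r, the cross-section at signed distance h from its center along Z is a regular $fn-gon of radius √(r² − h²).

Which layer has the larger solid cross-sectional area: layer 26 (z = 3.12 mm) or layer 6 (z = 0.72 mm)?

layer 26 (z = 3.12 mm)

Layer 26 (z = 3.12): the r=12 sphere slices to a regular 12-gon of circumradius 8.071 (√(r²−h²) with h=8.88 from center) (area = (12/2)·8.071²·sin(360°/12) = 195.44 mm²); the cube at (14.5, -3) does not reach this height (z outside [3.5, 21]); After the difference (first − rest): none of the subtracted shapes is present at this height, so the r=12 sphere is unchanged — area = 195.44 mm²; the cone at (3, -1.5) is not intersected at this z (z outside [21.5, 38.5]); Subtracting the remaining from the first: none of the subtracted shapes is present at this height, so the result so far is unchanged — area = 195.44 mm²; (whole slice rotated 5° about Z — lengths, areas and connectivity unchanged). So its area = 195.44 mm². Layer 6 (z = 0.72): the r=12 sphere contributes a regular 12-gon of circumradius √(12²−11.28²) = 4.094 (area = (12/2)·4.094²·sin(360°/12) = 50.28 mm²); the cube at (14.5, -3) is absent (z outside [3.5, 21]); Subtracting the remaining from the first: none of the subtracted shapes is present at this height, so the r=12 sphere is unchanged — area = 50.28 mm²; the cone at (3, -1.5) is not intersected at this z (z outside [21.5, 38.5]); Subtracting the remaining from the first: none of the subtracted shapes is present at this height, so the result so far is unchanged — area = 50.28 mm²; (whole slice rotated 5° about Z — lengths, areas and connectivity unchanged). So its area = 50.28 mm². Layer 26 is larger (195.44 vs 50.28 mm²).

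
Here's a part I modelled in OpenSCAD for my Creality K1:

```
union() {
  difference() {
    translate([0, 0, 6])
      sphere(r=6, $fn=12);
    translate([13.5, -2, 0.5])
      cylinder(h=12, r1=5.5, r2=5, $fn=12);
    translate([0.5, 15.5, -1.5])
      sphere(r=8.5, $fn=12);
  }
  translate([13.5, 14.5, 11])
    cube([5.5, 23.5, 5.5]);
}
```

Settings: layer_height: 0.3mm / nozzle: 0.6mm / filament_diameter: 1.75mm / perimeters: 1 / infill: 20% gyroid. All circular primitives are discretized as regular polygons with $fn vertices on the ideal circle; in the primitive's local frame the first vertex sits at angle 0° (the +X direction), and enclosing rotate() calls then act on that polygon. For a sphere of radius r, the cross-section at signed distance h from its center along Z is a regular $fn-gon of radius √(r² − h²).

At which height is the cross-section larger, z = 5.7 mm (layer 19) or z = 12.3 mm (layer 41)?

layer 41 (z = 12.3 mm)

Layer 19 (z = 5.7): the sphere: section is a regular 12-gon, circumradius = √(r²−h²) = √(6²−0.3²) = 5.992 (area = (12/2)·5.992²·sin(360°/12) = 107.73 mm²); the cone at (13.5, -2) (r1=5.5→r2=5) has section circumradius 5.283 here — a regular 12-gon (area = (12/2)·5.283²·sin(360°/12) = 83.74 mm²); the r=8.5 sphere at (0.5, 15.5) contributes a regular 12-gon of circumradius √(8.5²−7.2²) = 4.518 (area = (12/2)·4.518²·sin(360°/12) = 61.23 mm²); Subtracting the remaining from the first: starting from the r=6 sphere (107.73 mm²), the cone at (13.5, -2) misses the remaining region (no effect); the r=8.5 sphere at (0.5, 15.5) misses the remaining region (no effect) — area = 107.73 mm²; the cube at (13.5, 14.5) is absent (z outside [11, 16.5]); Taking the union: only the result so far is present, so the union is just that shape — area = 107.73 mm². So its area = 107.73 mm². Layer 41 (z = 12.3): the sphere does not reach this height (|z−center|=6.300 > r=6); the cone at (13.5, -2) contributes a regular 12-gon of circumradius 5.008 (interpolated between r1=5.5 and r2=5 at t=0.983) (area = (12/2)·5.008²·sin(360°/12) = 75.25 mm²); the sphere at (0.5, 15.5) is absent (|z−center|=13.800 > r=8.5); After the difference (first − rest): the first operand is absent here, so nothing remains; the cube at (13.5, 14.5) (footprint 5.5×23.5) is included at this height (area 129.25 mm²); Merging all regions: only the 5.5×23.5 cube at (13.5, 14.5) is present, so the union is just that shape — area = 129.25 mm². So its area = 129.25 mm². Layer 41 is larger (129.25 vs 107.73 mm²).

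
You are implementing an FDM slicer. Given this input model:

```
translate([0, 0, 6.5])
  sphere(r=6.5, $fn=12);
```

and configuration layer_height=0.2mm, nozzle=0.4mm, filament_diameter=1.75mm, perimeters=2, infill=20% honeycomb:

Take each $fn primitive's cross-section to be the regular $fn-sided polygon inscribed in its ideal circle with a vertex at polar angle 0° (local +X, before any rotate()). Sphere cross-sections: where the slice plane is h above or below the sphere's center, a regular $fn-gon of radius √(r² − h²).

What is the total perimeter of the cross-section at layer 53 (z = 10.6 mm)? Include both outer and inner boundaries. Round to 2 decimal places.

31.33 mm

At z = 10.6 mm: the r=6.5 sphere slices to a regular 12-gon of circumradius 5.044 (√(r²−h²) with h=4.1 from center) (perimeter = 2·12·5.044·sin(180°/12) = 31.33 mm). Overall, the cross-section is a single solid region. Total boundary length (outer) = 31.33 mm.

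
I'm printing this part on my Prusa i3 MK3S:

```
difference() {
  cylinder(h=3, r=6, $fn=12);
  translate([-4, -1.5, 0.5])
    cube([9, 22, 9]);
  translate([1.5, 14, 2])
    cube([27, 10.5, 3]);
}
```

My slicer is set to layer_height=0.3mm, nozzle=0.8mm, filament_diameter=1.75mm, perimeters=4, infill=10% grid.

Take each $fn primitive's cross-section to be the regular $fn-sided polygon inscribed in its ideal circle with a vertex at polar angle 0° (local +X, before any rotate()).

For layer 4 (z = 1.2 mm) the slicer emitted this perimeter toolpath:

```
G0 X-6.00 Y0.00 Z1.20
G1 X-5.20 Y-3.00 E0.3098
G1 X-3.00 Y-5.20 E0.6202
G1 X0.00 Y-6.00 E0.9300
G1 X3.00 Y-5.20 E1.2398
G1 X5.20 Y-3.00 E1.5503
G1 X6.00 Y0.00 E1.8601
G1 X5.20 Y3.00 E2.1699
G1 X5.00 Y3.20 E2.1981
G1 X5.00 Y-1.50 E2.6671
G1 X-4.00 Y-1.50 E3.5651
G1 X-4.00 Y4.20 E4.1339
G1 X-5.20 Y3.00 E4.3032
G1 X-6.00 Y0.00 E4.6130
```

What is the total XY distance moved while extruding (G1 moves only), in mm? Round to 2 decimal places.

46.23 mm

Sum the Euclidean lengths of each G1 segment: total = 46.23 mm.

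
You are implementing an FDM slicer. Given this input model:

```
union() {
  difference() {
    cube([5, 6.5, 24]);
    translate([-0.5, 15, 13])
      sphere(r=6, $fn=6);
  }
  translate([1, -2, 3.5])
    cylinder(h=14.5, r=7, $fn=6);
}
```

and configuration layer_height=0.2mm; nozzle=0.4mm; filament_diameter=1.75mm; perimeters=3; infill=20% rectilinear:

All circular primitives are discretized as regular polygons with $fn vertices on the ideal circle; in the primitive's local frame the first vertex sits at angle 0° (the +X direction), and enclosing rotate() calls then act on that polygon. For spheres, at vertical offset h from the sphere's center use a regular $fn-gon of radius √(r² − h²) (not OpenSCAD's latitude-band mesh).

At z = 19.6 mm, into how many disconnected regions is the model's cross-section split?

At z = 19.6 mm: the cube (footprint 5×6.5) is included at this height; the sphere at (-0.5, 15) does not reach this height (|z−center|=6.600 > r=6); After the difference (first − rest): none of the subtracted shapes is present at this height, so the 5×6.5 cube is unchanged — 1 connected region; the cylinder at (1, -2) is not intersected at this z (z outside [3.5, 18]); Combining (union): only that combined region is present, so the union is just that shape — 1 connected region. The result has 1 disconnected region.

1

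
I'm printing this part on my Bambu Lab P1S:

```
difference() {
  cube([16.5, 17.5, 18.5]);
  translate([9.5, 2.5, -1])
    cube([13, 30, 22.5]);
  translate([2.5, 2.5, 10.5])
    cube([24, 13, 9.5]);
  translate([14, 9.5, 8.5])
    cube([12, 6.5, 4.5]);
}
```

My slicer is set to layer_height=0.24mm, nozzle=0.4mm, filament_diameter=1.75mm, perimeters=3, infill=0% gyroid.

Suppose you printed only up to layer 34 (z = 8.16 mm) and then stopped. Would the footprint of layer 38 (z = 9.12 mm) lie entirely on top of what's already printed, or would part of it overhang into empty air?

Compare the two slices. At z = 8.16: the cube is present — its section is the full 16.5×17.5 rectangle (area 288.75 mm²); the 13×30 cube at (9.5, 2.5) contributes its full rectangle (area 390.00 mm²); the cube at (2.5, 2.5) is absent (z outside [10.5, 20]); the cube at (14, 9.5) does not reach this height (z outside [8.5, 13]); Taking the first minus the rest: starting from the 16.5×17.5 cube (288.75 mm²), the 13×30 cube at (9.5, 2.5) partially overlaps it — only the 105.00 mm² overlap (of its 390.00 mm²) is removed, clipping the outline — area = 183.75 mm². At z = 9.12: the cube is present — its section is the full 16.5×17.5 rectangle (area 288.75 mm²); the cube at (9.5, 2.5) is present — its section is the full 13×30 rectangle (area 390.00 mm²); the cube at (2.5, 2.5) does not reach this height (z outside [10.5, 20]); the cube at (14, 9.5) (footprint 12×6.5) is included at this height (area 78.00 mm²); Subtracting the remaining from the first: starting from the 16.5×17.5 cube (288.75 mm²), the 13×30 cube at (9.5, 2.5) partially overlaps it — only the 105.00 mm² overlap (of its 390.00 mm²) is removed, clipping the outline; the 12×6.5 cube at (14, 9.5) misses the remaining region (no effect) — area = 183.75 mm². Checking containment: the cross-section at z = 9.12 is a subset of the cross-section at z = 8.16.

entirely on top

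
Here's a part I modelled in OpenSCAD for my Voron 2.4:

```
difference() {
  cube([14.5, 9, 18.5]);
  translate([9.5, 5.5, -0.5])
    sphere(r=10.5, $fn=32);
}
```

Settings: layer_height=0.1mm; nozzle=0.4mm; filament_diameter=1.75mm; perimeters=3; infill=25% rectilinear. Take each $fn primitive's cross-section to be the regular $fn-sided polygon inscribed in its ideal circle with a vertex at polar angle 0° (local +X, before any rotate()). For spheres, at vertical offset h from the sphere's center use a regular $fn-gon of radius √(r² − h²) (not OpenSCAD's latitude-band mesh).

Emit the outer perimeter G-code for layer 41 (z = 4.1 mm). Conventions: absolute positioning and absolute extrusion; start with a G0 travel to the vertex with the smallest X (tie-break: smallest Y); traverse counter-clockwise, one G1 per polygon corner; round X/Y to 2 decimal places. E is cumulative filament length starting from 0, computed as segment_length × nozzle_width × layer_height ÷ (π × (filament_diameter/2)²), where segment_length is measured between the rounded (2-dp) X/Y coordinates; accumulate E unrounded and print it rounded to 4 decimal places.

At z = 4.1 mm: the cube (footprint 14.5×9) is included at this height; the sphere at (9.5, 5.5): section is a regular 32-gon, circumradius = √(r²−h²) = √(10.5²−4.6²) = 9.439; After the difference (first − rest): starting from the 14.5×9 cube, the r=10.5 sphere at (9.5, 5.5) partially overlaps it — only the 125.78 mm² overlap (of its 278.09 mm²) is removed, clipping the outline — 1 connected region. The outline is a single polygon with 9 vertices. Extrusion per mm of travel: 0.4 × 0.1 / (π × 0.875²) = 0.016630. Accumulating E over each segment gives final E = 0.3505.

G0 X0.00 Y0.00 Z4.10
G1 X1.86 Y0.00 E0.0309
G1 X1.65 Y0.26 E0.0365
G1 X0.78 Y1.89 E0.0672
G1 X0.24 Y3.66 E0.0980
G1 X0.06 Y5.50 E0.1287
G1 X0.24 Y7.34 E0.1595
G1 X0.75 Y9.00 E0.1884
G1 X0.00 Y9.00 E0.2008
G1 X0.00 Y0.00 E0.3505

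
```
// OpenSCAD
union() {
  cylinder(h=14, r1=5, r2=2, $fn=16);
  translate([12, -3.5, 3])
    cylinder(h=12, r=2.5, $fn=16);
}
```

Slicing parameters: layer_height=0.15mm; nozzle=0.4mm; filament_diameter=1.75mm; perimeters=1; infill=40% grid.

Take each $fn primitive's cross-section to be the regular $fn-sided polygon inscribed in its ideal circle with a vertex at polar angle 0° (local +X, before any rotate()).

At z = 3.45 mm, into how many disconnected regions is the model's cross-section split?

At z = 3.45 mm: the cone contributes a regular 16-gon of circumradius 4.261 (interpolated between r1=5 and r2=2 at t=0.246); the r=2.5 cylinder at (12, -3.5) contributes a regular 16-gon of circumradius 2.5; Combining (union): the 2 present regions are separate (no shared area or edge), so areas and boundary lengths simply add and each stays a separate island — 2 connected regions. The result has 2 disconnected regions.

2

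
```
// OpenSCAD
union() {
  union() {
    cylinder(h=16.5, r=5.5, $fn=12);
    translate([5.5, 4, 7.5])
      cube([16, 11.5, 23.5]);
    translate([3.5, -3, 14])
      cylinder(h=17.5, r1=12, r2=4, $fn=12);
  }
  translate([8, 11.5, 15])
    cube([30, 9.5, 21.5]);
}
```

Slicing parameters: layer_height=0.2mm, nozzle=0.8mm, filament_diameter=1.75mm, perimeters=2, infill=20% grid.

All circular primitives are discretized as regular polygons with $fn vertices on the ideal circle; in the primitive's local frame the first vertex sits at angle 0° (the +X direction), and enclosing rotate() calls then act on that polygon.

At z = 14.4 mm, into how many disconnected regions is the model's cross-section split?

1

At z = 14.4 mm: the r=5.5 cylinder gives a regular 12-gon of circumradius 5.5 (constant along its height); the cube at (5.5, 4) is present — its section is the full 16×11.5 rectangle; the cone at (3.5, -3) (r1=12→r2=4) has section circumradius 11.817 here — a regular 12-gon; Combining (union): the regions partially overlap (shared area 110.67 mm²), so overlapping operands fuse into one piece — 1 connected region; the cube at (8, 11.5) is not intersected at this z (z outside [15, 36.5]); Taking the union: only that combined region is present, so the union is just that shape — 1 connected region. The result has 1 disconnected region.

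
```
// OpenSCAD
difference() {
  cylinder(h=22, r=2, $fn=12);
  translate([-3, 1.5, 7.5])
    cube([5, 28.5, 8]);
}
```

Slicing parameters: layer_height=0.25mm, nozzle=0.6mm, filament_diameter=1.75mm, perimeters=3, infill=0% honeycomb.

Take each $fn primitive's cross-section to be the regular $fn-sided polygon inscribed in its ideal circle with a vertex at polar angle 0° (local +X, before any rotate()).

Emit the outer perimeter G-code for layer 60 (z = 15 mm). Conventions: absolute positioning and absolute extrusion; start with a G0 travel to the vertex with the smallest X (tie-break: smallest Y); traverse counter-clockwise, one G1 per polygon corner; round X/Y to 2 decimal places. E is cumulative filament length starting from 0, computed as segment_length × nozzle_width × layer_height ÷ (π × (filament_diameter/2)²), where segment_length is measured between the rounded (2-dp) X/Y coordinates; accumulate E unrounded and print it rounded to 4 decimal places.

At z = 15 mm: the r=2 cylinder contributes a regular 12-gon of circumradius 2; the cube at (-3, 1.5) (footprint 5×28.5) is included at this height; Taking the first minus the rest: starting from the r=2 cylinder, the 5×28.5 cube at (-3, 1.5) partially overlaps it — only the 0.79 mm² overlap (of its 142.50 mm²) is removed, clipping the outline — 1 connected region. The outline is a single polygon with 11 vertices. Extrusion per mm of travel: 0.6 × 0.25 / (π × 0.875²) = 0.062363. Accumulating E over each segment gives final E = 0.7579.

G0 X-2.00 Y0.00 Z15.00
G1 X-1.73 Y-1.00 E0.0646
G1 X-1.00 Y-1.73 E0.1290
G1 X0.00 Y-2.00 E0.1936
G1 X1.00 Y-1.73 E0.2582
G1 X1.73 Y-1.00 E0.3226
G1 X2.00 Y0.00 E0.3871
G1 X1.73 Y1.00 E0.4517
G1 X1.23 Y1.50 E0.4958
G1 X-1.23 Y1.50 E0.6493
G1 X-1.73 Y1.00 E0.6933
G1 X-2.00 Y0.00 E0.7579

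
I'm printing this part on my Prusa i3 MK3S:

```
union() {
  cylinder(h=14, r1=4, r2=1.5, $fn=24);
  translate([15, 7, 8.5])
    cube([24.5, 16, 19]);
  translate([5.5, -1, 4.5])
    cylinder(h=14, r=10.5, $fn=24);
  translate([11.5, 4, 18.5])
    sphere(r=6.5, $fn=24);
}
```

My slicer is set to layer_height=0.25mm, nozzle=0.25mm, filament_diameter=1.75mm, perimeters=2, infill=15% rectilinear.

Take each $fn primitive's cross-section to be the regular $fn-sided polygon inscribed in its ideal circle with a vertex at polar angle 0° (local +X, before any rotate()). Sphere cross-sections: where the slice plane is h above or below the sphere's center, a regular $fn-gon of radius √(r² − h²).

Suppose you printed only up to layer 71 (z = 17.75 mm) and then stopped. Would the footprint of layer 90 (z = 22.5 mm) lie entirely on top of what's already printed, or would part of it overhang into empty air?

Compare the two slices. At z = 17.75: the cone is not intersected at this z (z outside [0, 14]); the 24.5×16 cube at (15, 7) contributes its full rectangle (area 392.00 mm²); the r=10.5 cylinder at (5.5, -1) contributes a regular 24-gon of circumradius 10.5 (area = (24/2)·10.500²·sin(360°/24) = 342.42 mm²); the r=6.5 sphere at (11.5, 4) contributes a regular 24-gon of circumradius √(6.5²−0.75²) = 6.457 (area = (24/2)·6.457²·sin(360°/24) = 129.47 mm²); Taking the union: the regions partially overlap — summed areas 863.89 mm² minus the doubly-counted overlap 92.52 mm² gives 771.37 mm² — area = 771.37 mm². At z = 22.5: the cone is absent (z outside [0, 14]); the 24.5×16 cube at (15, 7) contributes its full rectangle (area 392.00 mm²); the cylinder at (5.5, -1) is absent (z outside [4.5, 18.5]); the r=6.5 sphere at (11.5, 4) slices to a regular 24-gon of circumradius 5.123 (√(r²−h²) with h=4 from center) (area = (24/2)·5.123²·sin(360°/24) = 81.53 mm²); Taking the union: the regions partially overlap — summed areas 473.53 mm² minus the doubly-counted overlap 0.23 mm² gives 473.30 mm² — area = 473.30 mm². Checking containment: the cross-section at z = 22.5 is a subset of the cross-section at z = 17.75.

entirely on top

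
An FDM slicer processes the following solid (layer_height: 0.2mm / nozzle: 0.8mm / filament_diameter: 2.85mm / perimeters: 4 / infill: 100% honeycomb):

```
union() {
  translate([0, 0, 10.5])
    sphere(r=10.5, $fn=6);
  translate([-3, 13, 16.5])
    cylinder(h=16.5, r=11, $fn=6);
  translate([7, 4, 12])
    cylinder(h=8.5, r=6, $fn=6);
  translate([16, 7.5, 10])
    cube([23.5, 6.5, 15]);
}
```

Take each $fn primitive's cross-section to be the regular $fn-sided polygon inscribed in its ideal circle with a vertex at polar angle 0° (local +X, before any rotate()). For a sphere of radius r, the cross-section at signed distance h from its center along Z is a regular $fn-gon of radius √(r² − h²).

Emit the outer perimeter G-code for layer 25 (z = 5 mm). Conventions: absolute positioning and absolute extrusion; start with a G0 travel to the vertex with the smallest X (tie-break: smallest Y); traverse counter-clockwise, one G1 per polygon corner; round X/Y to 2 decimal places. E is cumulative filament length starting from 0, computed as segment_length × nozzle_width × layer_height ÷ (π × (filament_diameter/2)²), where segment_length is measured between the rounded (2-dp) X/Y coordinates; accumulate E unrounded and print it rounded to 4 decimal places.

G0 X-8.94 Y0.00 Z5.00
G1 X-4.47 Y-7.75 E0.2244
G1 X4.47 Y-7.75 E0.4486
G1 X8.94 Y0.00 E0.6730
G1 X4.47 Y7.75 E0.8974
G1 X-4.47 Y7.75 E1.1216
G1 X-8.94 Y0.00 E1.3460

At z = 5 mm: the sphere: section is a regular 6-gon, circumradius = √(r²−h²) = √(10.5²−5.5²) = 8.944; the cylinder at (-3, 13) is not intersected at this z (z outside [16.5, 33]); the cylinder at (7, 4) does not reach this height (z outside [12, 20.5]); the cube at (16, 7.5) is absent (z outside [10, 25]); Taking the union: only the r=10.5 sphere is present, so the union is just that shape — 1 connected region. The outline is a single polygon with 6 vertices. Extrusion per mm of travel: 0.8 × 0.2 / (π × 1.425²) = 0.025081. Accumulating E over each segment gives final E = 1.3460.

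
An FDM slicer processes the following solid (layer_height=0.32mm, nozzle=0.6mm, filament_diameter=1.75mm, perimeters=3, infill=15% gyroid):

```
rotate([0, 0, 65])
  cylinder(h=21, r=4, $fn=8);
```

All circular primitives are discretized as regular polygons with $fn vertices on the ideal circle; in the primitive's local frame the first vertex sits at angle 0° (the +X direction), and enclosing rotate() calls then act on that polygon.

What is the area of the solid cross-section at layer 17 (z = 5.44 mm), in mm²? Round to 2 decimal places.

45.25 mm²

At z = 5.44 mm: the r=4 cylinder contributes a regular 8-gon of circumradius 4 (area = (8/2)·4.000²·sin(360°/8) = 45.25 mm²); (whole slice rotated 65° about Z — lengths, areas and connectivity unchanged). Overall, the cross-section is a single solid region. Net area = 45.25 mm².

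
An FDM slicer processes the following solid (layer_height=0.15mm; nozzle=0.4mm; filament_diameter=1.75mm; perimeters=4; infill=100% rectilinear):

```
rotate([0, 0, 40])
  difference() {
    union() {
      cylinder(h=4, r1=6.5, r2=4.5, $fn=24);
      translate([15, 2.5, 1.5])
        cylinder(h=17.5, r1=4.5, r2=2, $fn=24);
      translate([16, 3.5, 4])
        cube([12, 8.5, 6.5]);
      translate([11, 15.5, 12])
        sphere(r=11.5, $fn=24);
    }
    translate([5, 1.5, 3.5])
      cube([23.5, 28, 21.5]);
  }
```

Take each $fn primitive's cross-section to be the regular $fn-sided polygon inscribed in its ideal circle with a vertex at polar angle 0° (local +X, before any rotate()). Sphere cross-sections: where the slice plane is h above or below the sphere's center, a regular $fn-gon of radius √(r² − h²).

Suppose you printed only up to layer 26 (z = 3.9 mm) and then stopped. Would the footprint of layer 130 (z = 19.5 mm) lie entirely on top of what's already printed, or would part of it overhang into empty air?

Compare the two slices. At z = 3.9: the cone: at t=0.975 of its height the radius interpolates to r₁+(r₂−r₁)t = 4.550, giving a regular 24-gon of that circumradius (area = (24/2)·4.550²·sin(360°/24) = 64.30 mm²); the cone at (15, 2.5) contributes a regular 24-gon of circumradius 4.157 (interpolated between r1=4.5 and r2=2 at t=0.137) (area = (24/2)·4.157²·sin(360°/24) = 53.67 mm²); the cube at (16, 3.5) is absent (z outside [4, 10.5]); the sphere at (11, 15.5): section is a regular 24-gon, circumradius = √(r²−h²) = √(11.5²−8.1²) = 8.163 (area = (24/2)·8.163²·sin(360°/24) = 206.97 mm²); Merging all regions: the 3 present regions are separate (no shared area or edge), so areas and boundary lengths simply add and each stays a separate island — area = 324.95 mm²; the cube at (5, 1.5) is present — its section is the full 23.5×28 rectangle (area 658.00 mm²); After the difference (first − rest): starting from that combined region (324.95 mm²), the 23.5×28 cube at (5, 1.5) partially overlaps it — only the 226.13 mm² overlap (of its 658.00 mm²) is removed, clipping the outline — area = 98.82 mm²; (rotated 40° about Z; rotation is an isometry so areas/perimeters/island counts are preserved). At z = 19.5: the cone is not intersected at this z (z outside [0, 4]); the cone at (15, 2.5) does not reach this height (z outside [1.5, 19]); the cube at (16, 3.5) does not reach this height (z outside [4, 10.5]); the sphere at (11, 15.5): section is a regular 24-gon, circumradius = √(r²−h²) = √(11.5²−7.5²) = 8.718 (area = (24/2)·8.718²·sin(360°/24) = 236.04 mm²); Combining (union): only the r=11.5 sphere at (11, 15.5) is present, so the union is just that shape — area = 236.04 mm²; the cube at (5, 1.5) (footprint 23.5×28) is included at this height (area 658.00 mm²); Taking the first minus the rest: starting from that combined region (236.04 mm²), the 23.5×28 cube at (5, 1.5) partially overlaps it — only the 212.98 mm² overlap (of its 658.00 mm²) is removed, clipping the outline — area = 23.06 mm²; (rotated 40° about Z; rotation is an isometry so areas/perimeters/island counts are preserved). Checking containment: at z = 19.5 the cross-section extends beyond the z = 3.9 cross-section by about 7.20 mm².

part overhangs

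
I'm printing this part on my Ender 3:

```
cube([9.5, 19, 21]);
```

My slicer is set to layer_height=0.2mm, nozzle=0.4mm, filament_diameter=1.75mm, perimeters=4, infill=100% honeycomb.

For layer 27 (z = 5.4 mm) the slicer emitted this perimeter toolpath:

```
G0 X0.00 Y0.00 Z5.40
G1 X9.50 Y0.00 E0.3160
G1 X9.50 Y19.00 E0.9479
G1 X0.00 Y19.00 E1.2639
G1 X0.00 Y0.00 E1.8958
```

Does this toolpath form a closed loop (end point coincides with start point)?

yes

Start point (G0): (0.00, 0.00). End point (last G1): the path returns to the start — closed.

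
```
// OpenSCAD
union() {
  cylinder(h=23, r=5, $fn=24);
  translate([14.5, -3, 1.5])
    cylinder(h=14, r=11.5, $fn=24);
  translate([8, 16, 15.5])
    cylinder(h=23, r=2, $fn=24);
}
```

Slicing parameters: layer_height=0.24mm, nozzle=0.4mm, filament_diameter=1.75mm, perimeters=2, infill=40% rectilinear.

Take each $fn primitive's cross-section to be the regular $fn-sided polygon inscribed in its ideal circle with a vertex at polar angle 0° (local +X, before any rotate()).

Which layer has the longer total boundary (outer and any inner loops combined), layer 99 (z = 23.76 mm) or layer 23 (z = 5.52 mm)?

Layer 99 (z = 23.76): the cylinder is absent (z outside [0, 23]); the cylinder at (14.5, -3) does not reach this height (z outside [1.5, 15.5]); the cylinder at (8, 16): section is a regular 24-gon, circumradius r=2 (perimeter = 2·24·2.000·sin(180°/24) = 12.53 mm); Merging all regions: only the r=2 cylinder at (8, 16) is present, so the union is just that shape — boundary = 12.53 mm. So its perimeter = 12.53 mm. Layer 23 (z = 5.52): the r=5 cylinder gives a regular 24-gon of circumradius 5 (constant along its height) (perimeter = 2·24·5.000·sin(180°/24) = 31.33 mm); the r=11.5 cylinder at (14.5, -3) gives a regular 24-gon of circumradius 11.5 (constant along its height) (perimeter = 2·24·11.500·sin(180°/24) = 72.05 mm); the cylinder at (8, 16) does not reach this height (z outside [15.5, 38.5]); Combining (union): the regions partially overlap (shared area 6.90 mm²), so the edge portions inside another operand are dropped and the merged outline is re-measured after clipping — boundary = 90.00 mm. So its perimeter = 90.00 mm. Layer 23 is larger (90.00 vs 12.53 mm).

layer 23 (z = 5.52 mm)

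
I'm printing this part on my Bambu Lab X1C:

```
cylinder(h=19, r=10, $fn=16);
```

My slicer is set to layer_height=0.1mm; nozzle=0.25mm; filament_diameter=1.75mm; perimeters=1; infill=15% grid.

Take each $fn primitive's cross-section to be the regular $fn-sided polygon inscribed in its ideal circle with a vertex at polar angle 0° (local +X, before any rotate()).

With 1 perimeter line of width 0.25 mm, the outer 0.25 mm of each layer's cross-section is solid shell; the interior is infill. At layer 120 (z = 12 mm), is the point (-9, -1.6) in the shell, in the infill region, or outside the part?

At z = 12 mm: the r=10 cylinder gives a regular 16-gon of circumradius 10 (constant along its height). Overall, the cross-section is a single solid region. The nearest boundary edge runs (-10.00, 0.00)→(-9.24, -3.83); distance from the point to it = 0.67 mm. The point is inside the cross-section and 0.67 mm from the nearest boundary — more than the 0.25 mm shell width (1 × 0.25), so it's in the infill interior.

infill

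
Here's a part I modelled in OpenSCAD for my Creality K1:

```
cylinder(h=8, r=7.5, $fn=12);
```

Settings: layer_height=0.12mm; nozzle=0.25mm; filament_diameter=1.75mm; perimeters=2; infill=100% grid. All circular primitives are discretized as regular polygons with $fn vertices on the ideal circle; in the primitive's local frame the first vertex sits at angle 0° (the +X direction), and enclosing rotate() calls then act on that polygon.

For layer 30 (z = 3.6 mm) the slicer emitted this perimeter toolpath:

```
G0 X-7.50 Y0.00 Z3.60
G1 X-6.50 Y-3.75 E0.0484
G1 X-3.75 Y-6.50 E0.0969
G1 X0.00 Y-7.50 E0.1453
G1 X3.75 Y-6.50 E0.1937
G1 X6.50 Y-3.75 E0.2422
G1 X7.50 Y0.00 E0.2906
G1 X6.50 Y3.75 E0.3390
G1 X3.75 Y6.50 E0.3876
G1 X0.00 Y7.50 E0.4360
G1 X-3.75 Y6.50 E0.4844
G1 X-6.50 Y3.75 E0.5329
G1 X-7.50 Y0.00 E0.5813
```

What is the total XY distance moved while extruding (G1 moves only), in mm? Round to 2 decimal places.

Sum the Euclidean lengths of each G1 segment: total = 46.60 mm.

46.60 mm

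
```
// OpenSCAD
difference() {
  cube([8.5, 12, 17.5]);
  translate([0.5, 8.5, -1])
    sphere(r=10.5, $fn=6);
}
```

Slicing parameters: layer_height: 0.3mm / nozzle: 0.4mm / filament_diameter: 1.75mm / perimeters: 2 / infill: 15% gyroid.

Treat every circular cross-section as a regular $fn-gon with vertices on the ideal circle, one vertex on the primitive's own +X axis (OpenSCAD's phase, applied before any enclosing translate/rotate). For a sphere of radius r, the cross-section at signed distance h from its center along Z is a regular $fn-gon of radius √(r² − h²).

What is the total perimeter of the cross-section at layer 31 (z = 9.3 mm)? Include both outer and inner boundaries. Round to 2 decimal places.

At z = 9.3 mm: the cube is present — its section is the full 8.5×12 rectangle (perimeter 41.00 mm); the sphere at (0.5, 8.5): section is a regular 6-gon, circumradius = √(r²−h²) = √(10.5²−10.3²) = 2.040 (perimeter = 2·6·2.040·sin(180°/6) = 12.24 mm); After the difference (first − rest): starting from the 8.5×12 cube, the r=10.5 sphere at (0.5, 8.5) partially overlaps it — only the 7.17 mm² overlap (of its 10.81 mm²) is removed, clipping the outline — boundary = 44.59 mm. Overall, the cross-section is a single solid region. Total boundary length (outer) = 44.59 mm.

44.59 mm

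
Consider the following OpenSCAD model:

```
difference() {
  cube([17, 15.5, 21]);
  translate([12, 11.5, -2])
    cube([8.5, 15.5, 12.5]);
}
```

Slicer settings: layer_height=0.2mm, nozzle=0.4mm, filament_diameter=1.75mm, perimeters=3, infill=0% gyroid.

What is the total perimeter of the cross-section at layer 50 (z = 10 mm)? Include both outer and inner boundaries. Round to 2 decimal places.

65.00 mm

At z = 10 mm: the cube is present — its section is the full 17×15.5 rectangle (perimeter 65.00 mm); the 8.5×15.5 cube at (12, 11.5) contributes its full rectangle (perimeter 48.00 mm); Taking the first minus the rest: starting from the 17×15.5 cube, the 8.5×15.5 cube at (12, 11.5) partially overlaps it — only the 20.00 mm² overlap (of its 131.75 mm²) is removed, clipping the outline — boundary = 65.00 mm. Overall, the cross-section is a single solid region. Total boundary length (outer) = 65.00 mm.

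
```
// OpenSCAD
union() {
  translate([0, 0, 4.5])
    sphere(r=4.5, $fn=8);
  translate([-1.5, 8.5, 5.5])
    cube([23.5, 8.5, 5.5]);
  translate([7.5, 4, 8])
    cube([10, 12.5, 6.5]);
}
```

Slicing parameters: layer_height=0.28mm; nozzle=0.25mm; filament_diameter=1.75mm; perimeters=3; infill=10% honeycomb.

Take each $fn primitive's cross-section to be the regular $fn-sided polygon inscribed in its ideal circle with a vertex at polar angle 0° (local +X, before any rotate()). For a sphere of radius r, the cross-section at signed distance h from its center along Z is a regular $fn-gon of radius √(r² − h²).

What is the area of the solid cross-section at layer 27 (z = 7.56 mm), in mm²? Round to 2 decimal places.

230.54 mm²

At z = 7.56 mm: the sphere: section is a regular 8-gon, circumradius = √(r²−h²) = √(4.5²−3.06²) = 3.299 (area = (8/2)·3.299²·sin(360°/8) = 30.79 mm²); the cube at (-1.5, 8.5) is present — its section is the full 23.5×8.5 rectangle (area 199.75 mm²); the cube at (7.5, 4) does not reach this height (z outside [8, 14.5]); Merging all regions: the 2 present regions are separate (no shared area or edge), so areas and boundary lengths simply add and each stays a separate island — area = 230.54 mm². Overall, the cross-section has 2 separate islands. Net area = 230.54 mm².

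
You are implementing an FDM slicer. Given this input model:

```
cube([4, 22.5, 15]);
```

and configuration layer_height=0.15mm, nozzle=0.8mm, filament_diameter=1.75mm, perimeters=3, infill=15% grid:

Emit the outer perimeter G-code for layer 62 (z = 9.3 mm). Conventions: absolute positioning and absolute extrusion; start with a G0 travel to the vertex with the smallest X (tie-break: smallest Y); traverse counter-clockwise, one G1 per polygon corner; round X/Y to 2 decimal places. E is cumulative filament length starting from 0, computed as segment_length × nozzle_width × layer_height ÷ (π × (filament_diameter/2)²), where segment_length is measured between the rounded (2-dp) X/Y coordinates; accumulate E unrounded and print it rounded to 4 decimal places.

G0 X0.00 Y0.00 Z9.30
G1 X4.00 Y0.00 E0.1996
G1 X4.00 Y22.50 E1.3221
G1 X0.00 Y22.50 E1.5217
G1 X0.00 Y0.00 E2.6442

At z = 9.3 mm: the cube is present — its section is the full 4×22.5 rectangle. The outline is a single polygon with 4 vertices. Extrusion per mm of travel: 0.8 × 0.15 / (π × 0.875²) = 0.049890. Accumulating E over each segment gives final E = 2.6442.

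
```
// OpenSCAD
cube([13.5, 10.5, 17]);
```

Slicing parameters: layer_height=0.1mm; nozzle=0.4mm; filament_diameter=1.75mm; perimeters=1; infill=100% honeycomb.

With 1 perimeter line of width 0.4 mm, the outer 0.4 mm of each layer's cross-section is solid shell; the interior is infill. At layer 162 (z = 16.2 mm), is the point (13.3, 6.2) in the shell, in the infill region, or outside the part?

shell

At z = 16.2 mm: the 13.5×10.5 cube contributes its full rectangle. Overall, the cross-section is a single solid region. The nearest boundary edge runs (13.50, 0.00)→(13.50, 10.50); distance from the point to it = 0.20 mm. The point is inside the cross-section, 0.20 mm from the nearest boundary — within the 0.4 mm shell band (1 × 0.4).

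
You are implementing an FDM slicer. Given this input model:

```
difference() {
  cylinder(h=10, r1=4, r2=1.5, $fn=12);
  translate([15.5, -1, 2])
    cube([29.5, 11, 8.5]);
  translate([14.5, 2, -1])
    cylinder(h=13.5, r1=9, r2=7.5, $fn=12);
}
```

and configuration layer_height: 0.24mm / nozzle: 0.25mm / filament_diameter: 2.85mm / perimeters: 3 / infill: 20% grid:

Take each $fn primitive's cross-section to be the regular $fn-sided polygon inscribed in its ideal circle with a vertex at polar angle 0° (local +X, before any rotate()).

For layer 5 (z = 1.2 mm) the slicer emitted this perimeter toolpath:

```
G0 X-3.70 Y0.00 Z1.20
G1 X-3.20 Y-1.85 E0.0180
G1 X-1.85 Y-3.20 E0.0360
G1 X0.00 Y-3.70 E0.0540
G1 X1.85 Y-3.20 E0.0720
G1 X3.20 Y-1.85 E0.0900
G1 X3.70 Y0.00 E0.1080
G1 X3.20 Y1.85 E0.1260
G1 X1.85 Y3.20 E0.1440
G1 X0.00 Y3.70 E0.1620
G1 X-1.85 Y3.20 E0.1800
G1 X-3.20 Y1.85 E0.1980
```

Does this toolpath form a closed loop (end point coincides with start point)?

Start point (G0): (-3.70, 0.00). End point (last G1): the path does not return to the start — open.

no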